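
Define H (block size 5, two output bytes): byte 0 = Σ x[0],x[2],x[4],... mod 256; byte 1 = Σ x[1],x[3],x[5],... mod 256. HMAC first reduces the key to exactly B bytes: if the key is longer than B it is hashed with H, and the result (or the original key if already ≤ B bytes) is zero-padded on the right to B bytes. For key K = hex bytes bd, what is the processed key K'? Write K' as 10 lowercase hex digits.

bd00000000

Key hex bytes bd is 1 byte ≤ B = 5; zero-pad to 5 bytes: K' = bd 00 00 00 00.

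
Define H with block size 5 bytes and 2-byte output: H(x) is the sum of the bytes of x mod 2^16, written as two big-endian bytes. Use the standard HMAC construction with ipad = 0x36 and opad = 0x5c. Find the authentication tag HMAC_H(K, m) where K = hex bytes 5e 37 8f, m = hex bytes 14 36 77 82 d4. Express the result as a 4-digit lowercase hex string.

Key hex bytes 5e 37 8f is 3 bytes ≤ B = 5; zero-pad to 5 bytes: K' = 5e 37 8f 00 00.
K' ⊕ ipad = 68 01 b9 36 36.  K' ⊕ opad = 02 6b d3 5c 5c.
Inner input = (K'⊕ipad) ∥ m = 68 01 b9 36 36 ∥ 14 36 77 82 d4.
Inner hash: sum = 104+1+185+54+54+20+54+119+130+212 = 933 → 03 a5.
Outer input = (K'⊕opad) ∥ inner = 02 6b d3 5c 5c ∥ 03 a5.
Outer hash (tag): sum = 2+107+211+92+92+3+165 = 672 → 02 a0.

02a0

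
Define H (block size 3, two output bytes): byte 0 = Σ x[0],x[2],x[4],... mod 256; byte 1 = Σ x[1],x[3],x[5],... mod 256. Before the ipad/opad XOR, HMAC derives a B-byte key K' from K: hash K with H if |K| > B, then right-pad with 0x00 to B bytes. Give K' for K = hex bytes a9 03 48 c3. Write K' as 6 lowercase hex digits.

f1c600

|K| = 4 > B = 3, so first hash the key.
H(K): even-index sum = 241 mod 256 = 241; odd-index sum = 198 mod 256 = 198 → f1 c6.
Zero-pad H(K) = f1 c6 to 3 bytes: K' = f1 c6 00.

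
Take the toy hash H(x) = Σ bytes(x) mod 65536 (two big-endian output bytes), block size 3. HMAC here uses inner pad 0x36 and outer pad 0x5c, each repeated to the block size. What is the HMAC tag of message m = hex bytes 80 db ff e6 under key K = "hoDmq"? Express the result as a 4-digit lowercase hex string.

01de

Key "hoDmq" = 68 6f 44 6d 71 is 5 bytes > B = 3, so hash it first: H(key) = 01 f9, then zero-pad to 3 bytes: K' = 01 f9 00.
K' ⊕ ipad = 37 cf 36.  K' ⊕ opad = 5d a5 5c.
Inner input = (K'⊕ipad) ∥ m = 37 cf 36 ∥ 80 db ff e6.
Inner hash: sum = 55+207+54+128+219+255+230 = 1148 → 04 7c.
Outer input = (K'⊕opad) ∥ inner = 5d a5 5c ∥ 04 7c.
Outer hash (tag): sum = 93+165+92+4+124 = 478 → 01 de.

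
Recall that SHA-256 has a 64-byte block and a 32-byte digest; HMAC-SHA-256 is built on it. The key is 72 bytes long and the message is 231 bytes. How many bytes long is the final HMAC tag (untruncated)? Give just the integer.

The tag is one SHA-256 digest: 32 bytes.

32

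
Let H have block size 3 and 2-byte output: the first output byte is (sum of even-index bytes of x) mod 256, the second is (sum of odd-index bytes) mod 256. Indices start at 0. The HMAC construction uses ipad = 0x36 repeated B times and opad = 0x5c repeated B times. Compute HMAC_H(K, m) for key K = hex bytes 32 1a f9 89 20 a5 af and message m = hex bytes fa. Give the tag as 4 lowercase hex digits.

7a16

Key hex bytes 32 1a f9 89 20 a5 af is 7 bytes > B = 3, so hash it first: H(key) = fa 48, then zero-pad to 3 bytes: K' = fa 48 00.
K' ⊕ ipad = cc 7e 36.  K' ⊕ opad = a6 14 5c.
Inner input = (K'⊕ipad) ∥ m = cc 7e 36 ∥ fa.
Inner hash: even-index sum = 258 mod 256 = 2; odd-index sum = 376 mod 256 = 120 → 02 78.
Outer input = (K'⊕opad) ∥ inner = a6 14 5c ∥ 02 78.
Outer hash (tag): even-index sum = 378 mod 256 = 122; odd-index sum = 22 mod 256 = 22 → 7a 16.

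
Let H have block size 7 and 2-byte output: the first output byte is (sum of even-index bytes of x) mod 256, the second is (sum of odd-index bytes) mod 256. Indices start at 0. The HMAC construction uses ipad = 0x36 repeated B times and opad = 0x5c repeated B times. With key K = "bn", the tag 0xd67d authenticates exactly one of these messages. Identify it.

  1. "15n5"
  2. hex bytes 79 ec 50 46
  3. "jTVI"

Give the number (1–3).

3

Key "bn" = 62 6e is 2 bytes ≤ B = 7; zero-pad to 7 bytes: K' = 62 6e 00 00 00 00 00.
K' ⊕ ipad = 54 58 36 36 36 36 36; K' ⊕ opad = 3e 32 5c 5c 5c 5c 5c.
m1: inner = H(54 58 36 36 36 36 36 31 35 6e 35) = 60 63; tag = H(3e 32 5c 5c 5c 5c 5c 60 63) = b54a
m2: inner = H(54 58 36 36 36 36 36 79 ec 50 46) = 28 8d; tag = H(3e 32 5c 5c 5c 5c 5c 28 8d) = df12
m3: inner = H(54 58 36 36 36 36 36 6a 54 56 49) = 93 84; tag = H(3e 32 5c 5c 5c 5c 5c 93 84) = d67d ← matches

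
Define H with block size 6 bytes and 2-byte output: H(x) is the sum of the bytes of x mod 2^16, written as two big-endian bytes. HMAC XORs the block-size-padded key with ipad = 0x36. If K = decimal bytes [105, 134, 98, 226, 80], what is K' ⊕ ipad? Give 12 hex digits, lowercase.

Key decimal bytes [105, 134, 98, 226, 80] = 69 86 62 e2 50 is 5 bytes ≤ B = 6; zero-pad to 6 bytes: K' = 69 86 62 e2 50 00.
XOR each byte with 0x36: 69⊕36=5f, 86⊕36=b0, 62⊕36=54, e2⊕36=d4, 50⊕36=66, 00⊕36=36.

5fb054d46636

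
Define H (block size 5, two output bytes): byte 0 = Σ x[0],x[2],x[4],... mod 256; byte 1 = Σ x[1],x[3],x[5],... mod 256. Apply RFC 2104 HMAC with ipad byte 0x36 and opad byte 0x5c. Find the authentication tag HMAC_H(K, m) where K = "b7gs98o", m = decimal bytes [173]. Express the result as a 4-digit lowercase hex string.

9ccd

Key "b7gs98o" = 62 37 67 73 39 38 6f is 7 bytes > B = 5, so hash it first: H(key) = 71 e2, then zero-pad to 5 bytes: K' = 71 e2 00 00 00.
K' ⊕ ipad = 47 d4 36 36 36.  K' ⊕ opad = 2d be 5c 5c 5c.
Inner input = (K'⊕ipad) ∥ m = 47 d4 36 36 36 ∥ ad.
Inner hash: even-index sum = 179 mod 256 = 179; odd-index sum = 439 mod 256 = 183 → b3 b7.
Outer input = (K'⊕opad) ∥ inner = 2d be 5c 5c 5c ∥ b3 b7.
Outer hash (tag): even-index sum = 412 mod 256 = 156; odd-index sum = 461 mod 256 = 205 → 9c cd.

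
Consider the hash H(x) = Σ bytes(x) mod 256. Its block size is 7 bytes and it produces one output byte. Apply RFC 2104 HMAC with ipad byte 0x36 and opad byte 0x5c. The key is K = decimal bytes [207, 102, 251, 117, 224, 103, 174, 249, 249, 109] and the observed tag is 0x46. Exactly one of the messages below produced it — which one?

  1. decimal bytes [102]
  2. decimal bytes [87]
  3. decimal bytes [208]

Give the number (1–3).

1

Key decimal bytes [207, 102, 251, 117, 224, 103, 174, 249, 249, 109] = cf 66 fb 75 e0 67 ae f9 f9 6d is 10 bytes > B = 7, so hash it first: H(key) = f9, then zero-pad to 7 bytes: K' = f9 00 00 00 00 00 00.
K' ⊕ ipad = cf 36 36 36 36 36 36; K' ⊕ opad = a5 5c 5c 5c 5c 5c 5c.
m1: inner = H(cf 36 36 36 36 36 36 66) = 79; tag = H(a5 5c 5c 5c 5c 5c 5c 79) = 46 ← matches
m2: inner = H(cf 36 36 36 36 36 36 57) = 6a; tag = H(a5 5c 5c 5c 5c 5c 5c 6a) = 37
m3: inner = H(cf 36 36 36 36 36 36 d0) = e3; tag = H(a5 5c 5c 5c 5c 5c 5c e3) = b0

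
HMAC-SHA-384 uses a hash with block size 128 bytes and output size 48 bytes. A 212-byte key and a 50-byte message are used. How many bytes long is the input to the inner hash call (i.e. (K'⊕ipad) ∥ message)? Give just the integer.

178

Key is 212 > 128 bytes, so it is hashed to 48 bytes then zero-padded to 128: |K'| = 128.
Inner input = (K'⊕ipad) ∥ m → 128 + 50 = 178 bytes.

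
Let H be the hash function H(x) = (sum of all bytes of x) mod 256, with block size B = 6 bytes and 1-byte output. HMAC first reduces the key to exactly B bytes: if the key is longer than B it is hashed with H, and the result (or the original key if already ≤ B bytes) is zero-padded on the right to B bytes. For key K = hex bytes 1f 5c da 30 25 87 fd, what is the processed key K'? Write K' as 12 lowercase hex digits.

2e0000000000

|K| = 7 > B = 6, so first hash the key.
H(K): sum = 31+92+218+48+37+135+253 = 814; mod 256 = 46 → 2e.
Zero-pad H(K) = 2e to 6 bytes: K' = 2e 00 00 00 00 00.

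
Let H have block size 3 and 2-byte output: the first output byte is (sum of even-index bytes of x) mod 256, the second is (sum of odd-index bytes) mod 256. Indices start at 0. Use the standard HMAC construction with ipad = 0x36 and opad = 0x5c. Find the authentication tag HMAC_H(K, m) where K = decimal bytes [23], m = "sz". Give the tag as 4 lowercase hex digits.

Key decimal bytes [23] = 17 is 1 byte ≤ B = 3; zero-pad to 3 bytes: K' = 17 00 00.
K' ⊕ ipad = 21 36 36.  K' ⊕ opad = 4b 5c 5c.
Inner input = (K'⊕ipad) ∥ m = 21 36 36 ∥ 73 7a.
Inner hash: even-index sum = 209 mod 256 = 209; odd-index sum = 169 mod 256 = 169 → d1 a9.
Outer input = (K'⊕opad) ∥ inner = 4b 5c 5c ∥ d1 a9.
Outer hash (tag): even-index sum = 336 mod 256 = 80; odd-index sum = 301 mod 256 = 45 → 50 2d.

502d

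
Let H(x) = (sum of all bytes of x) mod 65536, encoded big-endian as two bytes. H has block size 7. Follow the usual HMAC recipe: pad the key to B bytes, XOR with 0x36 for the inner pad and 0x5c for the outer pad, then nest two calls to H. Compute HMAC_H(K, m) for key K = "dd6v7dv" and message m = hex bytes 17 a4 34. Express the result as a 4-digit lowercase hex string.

Key "dd6v7dv" = 64 64 36 76 37 64 76 is exactly B = 7 bytes: K' = 64 64 36 76 37 64 76.
K' ⊕ ipad = 52 52 00 40 01 52 40.  K' ⊕ opad = 38 38 6a 2a 6b 38 2a.
Inner input = (K'⊕ipad) ∥ m = 52 52 00 40 01 52 40 ∥ 17 a4 34.
Inner hash: sum = 82+82+0+64+1+82+64+23+164+52 = 614 → 02 66.
Outer input = (K'⊕opad) ∥ inner = 38 38 6a 2a 6b 38 2a ∥ 02 66.
Outer hash (tag): sum = 56+56+106+42+107+56+42+2+102 = 569 → 02 39.

0239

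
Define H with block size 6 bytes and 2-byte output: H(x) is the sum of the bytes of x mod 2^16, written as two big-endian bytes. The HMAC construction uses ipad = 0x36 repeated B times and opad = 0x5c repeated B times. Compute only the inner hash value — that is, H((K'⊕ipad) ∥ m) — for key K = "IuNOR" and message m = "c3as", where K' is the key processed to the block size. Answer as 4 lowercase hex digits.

Key "IuNOR" = 49 75 4e 4f 52 is 5 bytes ≤ B = 6; zero-pad to 6 bytes: K' = 49 75 4e 4f 52 00.
K' ⊕ ipad = 7f 43 78 79 64 36.
Inner input = 7f 43 78 79 64 36 ∥ 63 33 61 73.
Inner hash: sum = 127+67+120+121+100+54+99+51+97+115 = 951 → 03 b7.

03b7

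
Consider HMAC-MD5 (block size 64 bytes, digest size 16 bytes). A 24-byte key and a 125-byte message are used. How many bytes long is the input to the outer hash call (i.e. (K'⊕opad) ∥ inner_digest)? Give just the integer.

Key is 24 ≤ 64 bytes, zero-padded: |K'| = 64.
Outer input = (K'⊕opad) ∥ H(inner) → 64 + 16 = 80 bytes.

80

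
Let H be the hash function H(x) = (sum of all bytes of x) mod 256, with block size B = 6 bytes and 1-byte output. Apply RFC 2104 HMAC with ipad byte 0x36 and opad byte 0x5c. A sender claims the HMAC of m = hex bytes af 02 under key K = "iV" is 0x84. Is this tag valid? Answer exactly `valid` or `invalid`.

invalid

Key "iV" = 69 56 is 2 bytes ≤ B = 6; zero-pad to 6 bytes: K' = 69 56 00 00 00 00.
K' ⊕ ipad = 5f 60 36 36 36 36; K' ⊕ opad = 35 0a 5c 5c 5c 5c.
Inner hash: sum = 95+96+54+54+54+54+175+2 = 584; mod 256 = 72 → 48.
Outer hash (recomputed tag): sum = 53+10+92+92+92+92+72 = 503; mod 256 = 247 → f7.
Recomputed tag = f7; claimed = 84 → mismatch.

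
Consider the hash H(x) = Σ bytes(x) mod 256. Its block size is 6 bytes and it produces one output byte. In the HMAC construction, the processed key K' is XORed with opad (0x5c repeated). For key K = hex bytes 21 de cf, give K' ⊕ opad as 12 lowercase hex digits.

7d82935c5c5c

Key hex bytes 21 de cf is 3 bytes ≤ B = 6; zero-pad to 6 bytes: K' = 21 de cf 00 00 00.
XOR each byte with 0x5c: 21⊕5c=7d, de⊕5c=82, cf⊕5c=93, 00⊕5c=5c, 00⊕5c=5c, 00⊕5c=5c.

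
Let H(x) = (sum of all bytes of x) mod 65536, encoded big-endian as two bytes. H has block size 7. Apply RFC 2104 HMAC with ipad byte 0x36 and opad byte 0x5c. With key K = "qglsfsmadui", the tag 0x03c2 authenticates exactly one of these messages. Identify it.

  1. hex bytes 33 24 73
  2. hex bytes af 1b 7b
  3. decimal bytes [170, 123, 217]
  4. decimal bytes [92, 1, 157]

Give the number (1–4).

1

Key "qglsfsmadui" = 71 67 6c 73 66 73 6d 61 64 75 69 is 11 bytes > B = 7, so hash it first: H(key) = 04 a0, then zero-pad to 7 bytes: K' = 04 a0 00 00 00 00 00.
K' ⊕ ipad = 32 96 36 36 36 36 36; K' ⊕ opad = 58 fc 5c 5c 5c 5c 5c.
m1: inner = H(32 96 36 36 36 36 36 33 24 73) = 02 a0; tag = H(58 fc 5c 5c 5c 5c 5c 02 a0) = 03c2 ← matches
m2: inner = H(32 96 36 36 36 36 36 af 1b 7b) = 03 1b; tag = H(58 fc 5c 5c 5c 5c 5c 03 1b) = 033e
m3: inner = H(32 96 36 36 36 36 36 aa 7b d9) = 03 d4; tag = H(58 fc 5c 5c 5c 5c 5c 03 d4) = 03f7
m4: inner = H(32 96 36 36 36 36 36 5c 01 9d) = 02 d0; tag = H(58 fc 5c 5c 5c 5c 5c 02 d0) = 03f2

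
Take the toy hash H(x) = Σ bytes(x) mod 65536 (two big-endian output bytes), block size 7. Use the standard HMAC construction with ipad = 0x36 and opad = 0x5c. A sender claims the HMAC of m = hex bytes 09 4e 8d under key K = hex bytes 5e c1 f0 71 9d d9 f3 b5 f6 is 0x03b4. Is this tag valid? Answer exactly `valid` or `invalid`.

valid

Key hex bytes 5e c1 f0 71 9d d9 f3 b5 f6 is 9 bytes > B = 7, so hash it first: H(key) = 06 94, then zero-pad to 7 bytes: K' = 06 94 00 00 00 00 00.
K' ⊕ ipad = 30 a2 36 36 36 36 36; K' ⊕ opad = 5a c8 5c 5c 5c 5c 5c.
Inner hash: sum = 48+162+54+54+54+54+54+9+78+141 = 708 → 02 c4.
Outer hash (recomputed tag): sum = 90+200+92+92+92+92+92+2+196 = 948 → 03 b4.
Recomputed tag = 03b4; claimed = 03b4 → match.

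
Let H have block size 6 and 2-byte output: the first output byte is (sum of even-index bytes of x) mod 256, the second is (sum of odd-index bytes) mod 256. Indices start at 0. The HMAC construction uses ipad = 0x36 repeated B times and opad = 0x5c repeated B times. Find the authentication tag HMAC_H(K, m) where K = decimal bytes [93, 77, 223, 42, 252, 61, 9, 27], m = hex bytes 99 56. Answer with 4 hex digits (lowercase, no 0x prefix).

Key decimal bytes [93, 77, 223, 42, 252, 61, 9, 27] = 5d 4d df 2a fc 3d 09 1b is 8 bytes > B = 6, so hash it first: H(key) = 41 cf, then zero-pad to 6 bytes: K' = 41 cf 00 00 00 00.
K' ⊕ ipad = 77 f9 36 36 36 36.  K' ⊕ opad = 1d 93 5c 5c 5c 5c.
Inner input = (K'⊕ipad) ∥ m = 77 f9 36 36 36 36 ∥ 99 56.
Inner hash: even-index sum = 380 mod 256 = 124; odd-index sum = 443 mod 256 = 187 → 7c bb.
Outer input = (K'⊕opad) ∥ inner = 1d 93 5c 5c 5c 5c ∥ 7c bb.
Outer hash (tag): even-index sum = 337 mod 256 = 81; odd-index sum = 518 mod 256 = 6 → 51 06.

5106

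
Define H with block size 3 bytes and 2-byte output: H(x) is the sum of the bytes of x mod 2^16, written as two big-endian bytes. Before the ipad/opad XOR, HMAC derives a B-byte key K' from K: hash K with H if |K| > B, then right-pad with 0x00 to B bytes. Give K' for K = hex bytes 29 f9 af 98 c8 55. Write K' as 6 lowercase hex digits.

038600

|K| = 6 > B = 3, so first hash the key.
H(K): sum = 41+249+175+152+200+85 = 902 → 03 86.
Zero-pad H(K) = 03 86 to 3 bytes: K' = 03 86 00.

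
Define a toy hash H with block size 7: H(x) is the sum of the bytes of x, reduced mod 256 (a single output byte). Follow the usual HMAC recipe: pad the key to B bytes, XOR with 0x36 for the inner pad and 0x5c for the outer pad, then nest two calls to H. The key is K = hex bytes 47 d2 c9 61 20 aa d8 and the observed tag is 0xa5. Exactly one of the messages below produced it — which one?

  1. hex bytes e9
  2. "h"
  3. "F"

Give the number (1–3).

1

Key hex bytes 47 d2 c9 61 20 aa d8 is exactly B = 7 bytes: K' = 47 d2 c9 61 20 aa d8.
K' ⊕ ipad = 71 e4 ff 57 16 9c ee; K' ⊕ opad = 1b 8e 95 3d 7c f6 84.
m1: inner = H(71 e4 ff 57 16 9c ee e9) = 34; tag = H(1b 8e 95 3d 7c f6 84 34) = a5 ← matches
m2: inner = H(71 e4 ff 57 16 9c ee 68) = b3; tag = H(1b 8e 95 3d 7c f6 84 b3) = 24
m3: inner = H(71 e4 ff 57 16 9c ee 46) = 91; tag = H(1b 8e 95 3d 7c f6 84 91) = 02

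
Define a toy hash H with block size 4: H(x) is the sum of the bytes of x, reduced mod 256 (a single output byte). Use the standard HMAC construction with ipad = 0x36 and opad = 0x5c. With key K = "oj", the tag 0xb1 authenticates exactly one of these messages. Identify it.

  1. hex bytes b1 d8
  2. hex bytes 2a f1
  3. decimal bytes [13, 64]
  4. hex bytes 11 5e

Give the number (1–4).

4

Key "oj" = 6f 6a is 2 bytes ≤ B = 4; zero-pad to 4 bytes: K' = 6f 6a 00 00.
K' ⊕ ipad = 59 5c 36 36; K' ⊕ opad = 33 36 5c 5c.
m1: inner = H(59 5c 36 36 b1 d8) = aa; tag = H(33 36 5c 5c aa) = cb
m2: inner = H(59 5c 36 36 2a f1) = 3c; tag = H(33 36 5c 5c 3c) = 5d
m3: inner = H(59 5c 36 36 0d 40) = 6e; tag = H(33 36 5c 5c 6e) = 8f
m4: inner = H(59 5c 36 36 11 5e) = 90; tag = H(33 36 5c 5c 90) = b1 ← matches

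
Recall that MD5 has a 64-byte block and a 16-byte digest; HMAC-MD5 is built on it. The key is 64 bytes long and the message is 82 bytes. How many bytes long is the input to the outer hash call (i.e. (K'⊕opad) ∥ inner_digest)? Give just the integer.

80

Key is 64 ≤ 64 bytes, zero-padded: |K'| = 64.
Outer input = (K'⊕opad) ∥ H(inner) → 64 + 16 = 80 bytes.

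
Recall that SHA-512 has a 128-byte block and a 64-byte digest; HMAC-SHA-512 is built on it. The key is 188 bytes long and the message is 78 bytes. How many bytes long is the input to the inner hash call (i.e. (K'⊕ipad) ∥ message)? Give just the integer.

206

Key is 188 > 128 bytes, so it is hashed to 64 bytes then zero-padded to 128: |K'| = 128.
Inner input = (K'⊕ipad) ∥ m → 128 + 78 = 206 bytes.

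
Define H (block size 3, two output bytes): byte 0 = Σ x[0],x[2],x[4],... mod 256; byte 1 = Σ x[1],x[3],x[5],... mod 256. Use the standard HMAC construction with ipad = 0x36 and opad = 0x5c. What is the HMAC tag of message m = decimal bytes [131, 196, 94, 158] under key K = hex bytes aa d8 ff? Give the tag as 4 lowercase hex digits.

Key hex bytes aa d8 ff is exactly B = 3 bytes: K' = aa d8 ff.
K' ⊕ ipad = 9c ee c9.  K' ⊕ opad = f6 84 a3.
Inner input = (K'⊕ipad) ∥ m = 9c ee c9 ∥ 83 c4 5e 9e.
Inner hash: even-index sum = 711 mod 256 = 199; odd-index sum = 463 mod 256 = 207 → c7 cf.
Outer input = (K'⊕opad) ∥ inner = f6 84 a3 ∥ c7 cf.
Outer hash (tag): even-index sum = 616 mod 256 = 104; odd-index sum = 331 mod 256 = 75 → 68 4b.

684b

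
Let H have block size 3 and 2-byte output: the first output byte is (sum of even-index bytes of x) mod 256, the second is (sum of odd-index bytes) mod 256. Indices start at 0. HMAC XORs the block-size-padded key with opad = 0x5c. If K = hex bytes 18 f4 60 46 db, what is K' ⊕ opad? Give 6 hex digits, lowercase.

0f665c

Key hex bytes 18 f4 60 46 db is 5 bytes > B = 3, so hash it first: H(key) = 53 3a, then zero-pad to 3 bytes: K' = 53 3a 00.
XOR each byte with 0x5c: 53⊕5c=0f, 3a⊕5c=66, 00⊕5c=5c.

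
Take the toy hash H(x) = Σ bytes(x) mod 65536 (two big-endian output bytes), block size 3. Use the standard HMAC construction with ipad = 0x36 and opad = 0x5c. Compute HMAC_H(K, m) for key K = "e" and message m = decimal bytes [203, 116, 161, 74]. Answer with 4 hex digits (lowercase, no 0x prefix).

01dc

Key "e" = 65 is 1 byte ≤ B = 3; zero-pad to 3 bytes: K' = 65 00 00.
K' ⊕ ipad = 53 36 36.  K' ⊕ opad = 39 5c 5c.
Inner input = (K'⊕ipad) ∥ m = 53 36 36 ∥ cb 74 a1 4a.
Inner hash: sum = 83+54+54+203+116+161+74 = 745 → 02 e9.
Outer input = (K'⊕opad) ∥ inner = 39 5c 5c ∥ 02 e9.
Outer hash (tag): sum = 57+92+92+2+233 = 476 → 01 dc.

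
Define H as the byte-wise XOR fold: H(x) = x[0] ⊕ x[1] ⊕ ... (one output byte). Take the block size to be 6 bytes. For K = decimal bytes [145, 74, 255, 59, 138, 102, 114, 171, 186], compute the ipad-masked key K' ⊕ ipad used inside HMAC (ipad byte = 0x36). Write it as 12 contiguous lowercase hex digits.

a63636363636

Key decimal bytes [145, 74, 255, 59, 138, 102, 114, 171, 186] = 91 4a ff 3b 8a 66 72 ab ba is 9 bytes > B = 6, so hash it first: H(key) = 90, then zero-pad to 6 bytes: K' = 90 00 00 00 00 00.
XOR each byte with 0x36: 90⊕36=a6, 00⊕36=36, 00⊕36=36, 00⊕36=36, 00⊕36=36, 00⊕36=36.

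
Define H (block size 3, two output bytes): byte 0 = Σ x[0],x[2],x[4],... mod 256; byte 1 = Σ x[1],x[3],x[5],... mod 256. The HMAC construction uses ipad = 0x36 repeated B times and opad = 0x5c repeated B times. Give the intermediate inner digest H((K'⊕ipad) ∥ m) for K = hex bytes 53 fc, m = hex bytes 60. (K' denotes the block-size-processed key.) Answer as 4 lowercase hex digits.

Key hex bytes 53 fc is 2 bytes ≤ B = 3; zero-pad to 3 bytes: K' = 53 fc 00.
K' ⊕ ipad = 65 ca 36.
Inner input = 65 ca 36 ∥ 60.
Inner hash: even-index sum = 155 mod 256 = 155; odd-index sum = 298 mod 256 = 42 → 9b 2a.

9b2a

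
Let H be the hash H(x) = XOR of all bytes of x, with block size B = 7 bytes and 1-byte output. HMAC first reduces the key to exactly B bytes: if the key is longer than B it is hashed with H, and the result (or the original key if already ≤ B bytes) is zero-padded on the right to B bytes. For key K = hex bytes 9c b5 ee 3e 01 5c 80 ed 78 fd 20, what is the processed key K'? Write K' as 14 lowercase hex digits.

6c000000000000

|K| = 11 > B = 7, so first hash the key.
H(K): XOR 9c⊕b5⊕ee⊕3e⊕01⊕5c⊕80⊕ed⊕78⊕fd⊕20 = 6c.
Zero-pad H(K) = 6c to 7 bytes: K' = 6c 00 00 00 00 00 00.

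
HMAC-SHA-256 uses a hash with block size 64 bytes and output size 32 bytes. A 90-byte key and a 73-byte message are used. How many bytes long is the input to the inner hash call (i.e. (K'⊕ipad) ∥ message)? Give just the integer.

Key is 90 > 64 bytes, so it is hashed to 32 bytes then zero-padded to 64: |K'| = 64.
Inner input = (K'⊕ipad) ∥ m → 64 + 73 = 137 bytes.

137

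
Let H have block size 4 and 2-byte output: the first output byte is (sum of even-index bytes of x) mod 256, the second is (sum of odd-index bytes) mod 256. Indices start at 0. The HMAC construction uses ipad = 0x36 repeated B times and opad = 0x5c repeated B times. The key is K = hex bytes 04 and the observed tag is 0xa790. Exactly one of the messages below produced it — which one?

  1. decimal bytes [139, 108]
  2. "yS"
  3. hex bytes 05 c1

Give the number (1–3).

Key hex bytes 04 is 1 byte ≤ B = 4; zero-pad to 4 bytes: K' = 04 00 00 00.
K' ⊕ ipad = 32 36 36 36; K' ⊕ opad = 58 5c 5c 5c.
m1: inner = H(32 36 36 36 8b 6c) = f3 d8; tag = H(58 5c 5c 5c f3 d8) = a790 ← matches
m2: inner = H(32 36 36 36 79 53) = e1 bf; tag = H(58 5c 5c 5c e1 bf) = 9577
m3: inner = H(32 36 36 36 05 c1) = 6d 2d; tag = H(58 5c 5c 5c 6d 2d) = 21e5

1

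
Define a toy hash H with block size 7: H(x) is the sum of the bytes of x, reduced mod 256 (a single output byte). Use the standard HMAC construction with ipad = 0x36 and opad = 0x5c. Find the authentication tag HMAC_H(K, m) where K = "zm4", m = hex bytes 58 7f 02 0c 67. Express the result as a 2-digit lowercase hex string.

fc

Key "zm4" = 7a 6d 34 is 3 bytes ≤ B = 7; zero-pad to 7 bytes: K' = 7a 6d 34 00 00 00 00.
K' ⊕ ipad = 4c 5b 02 36 36 36 36.  K' ⊕ opad = 26 31 68 5c 5c 5c 5c.
Inner input = (K'⊕ipad) ∥ m = 4c 5b 02 36 36 36 36 ∥ 58 7f 02 0c 67.
Inner hash: sum = 76+91+2+54+54+54+54+88+127+2+12+103 = 717; mod 256 = 205 → cd.
Outer input = (K'⊕opad) ∥ inner = 26 31 68 5c 5c 5c 5c ∥ cd.
Outer hash (tag): sum = 38+49+104+92+92+92+92+205 = 764; mod 256 = 252 → fc.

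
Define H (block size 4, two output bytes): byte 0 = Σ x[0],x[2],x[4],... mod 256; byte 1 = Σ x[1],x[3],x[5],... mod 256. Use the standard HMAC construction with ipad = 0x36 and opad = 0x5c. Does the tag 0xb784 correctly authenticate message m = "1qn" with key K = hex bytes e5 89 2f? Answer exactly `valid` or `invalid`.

Key hex bytes e5 89 2f is 3 bytes ≤ B = 4; zero-pad to 4 bytes: K' = e5 89 2f 00.
K' ⊕ ipad = d3 bf 19 36; K' ⊕ opad = b9 d5 73 5c.
Inner hash: even-index sum = 395 mod 256 = 139; odd-index sum = 358 mod 256 = 102 → 8b 66.
Outer hash (recomputed tag): even-index sum = 439 mod 256 = 183; odd-index sum = 407 mod 256 = 151 → b7 97.
Recomputed tag = b797; claimed = b784 → mismatch.

invalid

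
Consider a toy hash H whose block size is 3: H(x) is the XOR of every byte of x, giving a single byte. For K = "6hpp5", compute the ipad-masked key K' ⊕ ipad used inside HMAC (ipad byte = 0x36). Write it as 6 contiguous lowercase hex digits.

5d3636

Key "6hpp5" = 36 68 70 70 35 is 5 bytes > B = 3, so hash it first: H(key) = 6b, then zero-pad to 3 bytes: K' = 6b 00 00.
XOR each byte with 0x36: 6b⊕36=5d, 00⊕36=36, 00⊕36=36.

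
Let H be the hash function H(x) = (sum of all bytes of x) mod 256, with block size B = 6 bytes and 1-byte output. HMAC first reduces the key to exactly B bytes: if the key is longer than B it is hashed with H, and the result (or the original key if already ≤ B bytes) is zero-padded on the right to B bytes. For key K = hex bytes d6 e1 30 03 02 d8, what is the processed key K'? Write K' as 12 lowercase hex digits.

Key hex bytes d6 e1 30 03 02 d8 is exactly B = 6 bytes: K' = d6 e1 30 03 02 d8.

d6e1300302d8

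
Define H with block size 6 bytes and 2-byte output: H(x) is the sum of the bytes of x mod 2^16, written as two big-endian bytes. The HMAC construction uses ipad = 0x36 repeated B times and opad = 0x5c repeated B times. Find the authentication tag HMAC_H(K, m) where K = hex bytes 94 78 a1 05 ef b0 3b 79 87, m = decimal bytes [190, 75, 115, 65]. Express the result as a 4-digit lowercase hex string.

031c

Key hex bytes 94 78 a1 05 ef b0 3b 79 87 is 9 bytes > B = 6, so hash it first: H(key) = 04 8c, then zero-pad to 6 bytes: K' = 04 8c 00 00 00 00.
K' ⊕ ipad = 32 ba 36 36 36 36.  K' ⊕ opad = 58 d0 5c 5c 5c 5c.
Inner input = (K'⊕ipad) ∥ m = 32 ba 36 36 36 36 ∥ be 4b 73 41.
Inner hash: sum = 50+186+54+54+54+54+190+75+115+65 = 897 → 03 81.
Outer input = (K'⊕opad) ∥ inner = 58 d0 5c 5c 5c 5c ∥ 03 81.
Outer hash (tag): sum = 88+208+92+92+92+92+3+129 = 796 → 03 1c.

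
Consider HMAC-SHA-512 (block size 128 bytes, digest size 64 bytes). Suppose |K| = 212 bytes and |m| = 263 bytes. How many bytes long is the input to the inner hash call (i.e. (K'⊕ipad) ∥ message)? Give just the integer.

391

Key is 212 > 128 bytes, so it is hashed to 64 bytes then zero-padded to 128: |K'| = 128.
Inner input = (K'⊕ipad) ∥ m → 128 + 263 = 391 bytes.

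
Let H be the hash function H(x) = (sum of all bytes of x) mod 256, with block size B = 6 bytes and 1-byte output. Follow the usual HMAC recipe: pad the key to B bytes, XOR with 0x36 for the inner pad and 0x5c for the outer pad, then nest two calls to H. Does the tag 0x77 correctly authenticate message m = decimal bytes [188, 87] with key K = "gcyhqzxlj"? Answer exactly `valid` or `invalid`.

Key "gcyhqzxlj" = 67 63 79 68 71 7a 78 6c 6a is 9 bytes > B = 6, so hash it first: H(key) = e4, then zero-pad to 6 bytes: K' = e4 00 00 00 00 00.
K' ⊕ ipad = d2 36 36 36 36 36; K' ⊕ opad = b8 5c 5c 5c 5c 5c.
Inner hash: sum = 210+54+54+54+54+54+188+87 = 755; mod 256 = 243 → f3.
Outer hash (recomputed tag): sum = 184+92+92+92+92+92+243 = 887; mod 256 = 119 → 77.
Recomputed tag = 77; claimed = 77 → match.

valid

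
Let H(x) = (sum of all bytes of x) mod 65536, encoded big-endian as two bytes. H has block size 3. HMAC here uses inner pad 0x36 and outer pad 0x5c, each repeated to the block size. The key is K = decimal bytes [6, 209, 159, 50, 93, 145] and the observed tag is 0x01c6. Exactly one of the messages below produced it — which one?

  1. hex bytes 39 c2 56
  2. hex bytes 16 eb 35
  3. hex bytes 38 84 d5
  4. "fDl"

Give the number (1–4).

2

Key decimal bytes [6, 209, 159, 50, 93, 145] = 06 d1 9f 32 5d 91 is 6 bytes > B = 3, so hash it first: H(key) = 02 96, then zero-pad to 3 bytes: K' = 02 96 00.
K' ⊕ ipad = 34 a0 36; K' ⊕ opad = 5e ca 5c.
m1: inner = H(34 a0 36 39 c2 56) = 02 5b; tag = H(5e ca 5c 02 5b) = 01e1
m2: inner = H(34 a0 36 16 eb 35) = 02 40; tag = H(5e ca 5c 02 40) = 01c6 ← matches
m3: inner = H(34 a0 36 38 84 d5) = 02 9b; tag = H(5e ca 5c 02 9b) = 0221
m4: inner = H(34 a0 36 66 44 6c) = 02 20; tag = H(5e ca 5c 02 20) = 01a6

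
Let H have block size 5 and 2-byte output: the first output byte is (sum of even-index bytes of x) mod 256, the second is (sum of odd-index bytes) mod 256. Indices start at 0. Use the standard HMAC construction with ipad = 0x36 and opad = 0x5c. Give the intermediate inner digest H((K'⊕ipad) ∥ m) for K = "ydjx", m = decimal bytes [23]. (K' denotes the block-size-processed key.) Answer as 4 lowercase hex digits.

Key "ydjx" = 79 64 6a 78 is 4 bytes ≤ B = 5; zero-pad to 5 bytes: K' = 79 64 6a 78 00.
K' ⊕ ipad = 4f 52 5c 4e 36.
Inner input = 4f 52 5c 4e 36 ∥ 17.
Inner hash: even-index sum = 225 mod 256 = 225; odd-index sum = 183 mod 256 = 183 → e1 b7.

e1b7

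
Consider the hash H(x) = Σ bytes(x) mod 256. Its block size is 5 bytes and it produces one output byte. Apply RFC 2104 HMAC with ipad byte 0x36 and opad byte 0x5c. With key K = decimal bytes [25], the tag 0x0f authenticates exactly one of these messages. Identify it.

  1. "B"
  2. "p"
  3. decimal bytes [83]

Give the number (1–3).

Key decimal bytes [25] = 19 is 1 byte ≤ B = 5; zero-pad to 5 bytes: K' = 19 00 00 00 00.
K' ⊕ ipad = 2f 36 36 36 36; K' ⊕ opad = 45 5c 5c 5c 5c.
m1: inner = H(2f 36 36 36 36 42) = 49; tag = H(45 5c 5c 5c 5c 49) = fe
m2: inner = H(2f 36 36 36 36 70) = 77; tag = H(45 5c 5c 5c 5c 77) = 2c
m3: inner = H(2f 36 36 36 36 53) = 5a; tag = H(45 5c 5c 5c 5c 5a) = 0f ← matches

3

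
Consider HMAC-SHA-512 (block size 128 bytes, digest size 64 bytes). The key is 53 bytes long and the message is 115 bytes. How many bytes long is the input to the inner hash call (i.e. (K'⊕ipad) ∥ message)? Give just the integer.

Key is 53 ≤ 128 bytes, zero-padded: |K'| = 128.
Inner input = (K'⊕ipad) ∥ m → 128 + 115 = 243 bytes.

243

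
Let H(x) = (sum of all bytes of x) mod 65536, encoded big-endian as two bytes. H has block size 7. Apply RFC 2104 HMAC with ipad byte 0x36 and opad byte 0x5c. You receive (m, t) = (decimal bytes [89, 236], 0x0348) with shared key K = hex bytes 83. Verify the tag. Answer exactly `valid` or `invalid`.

valid

Key hex bytes 83 is 1 byte ≤ B = 7; zero-pad to 7 bytes: K' = 83 00 00 00 00 00 00.
K' ⊕ ipad = b5 36 36 36 36 36 36; K' ⊕ opad = df 5c 5c 5c 5c 5c 5c.
Inner hash: sum = 181+54+54+54+54+54+54+89+236 = 830 → 03 3e.
Outer hash (recomputed tag): sum = 223+92+92+92+92+92+92+3+62 = 840 → 03 48.
Recomputed tag = 0348; claimed = 0348 → match.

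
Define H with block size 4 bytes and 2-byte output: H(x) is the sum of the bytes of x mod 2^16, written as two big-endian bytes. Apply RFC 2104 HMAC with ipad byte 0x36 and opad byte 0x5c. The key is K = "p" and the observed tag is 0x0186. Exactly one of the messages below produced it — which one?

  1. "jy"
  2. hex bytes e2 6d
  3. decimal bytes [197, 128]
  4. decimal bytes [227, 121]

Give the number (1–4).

4

Key "p" = 70 is 1 byte ≤ B = 4; zero-pad to 4 bytes: K' = 70 00 00 00.
K' ⊕ ipad = 46 36 36 36; K' ⊕ opad = 2c 5c 5c 5c.
m1: inner = H(46 36 36 36 6a 79) = 01 cb; tag = H(2c 5c 5c 5c 01 cb) = 020c
m2: inner = H(46 36 36 36 e2 6d) = 02 37; tag = H(2c 5c 5c 5c 02 37) = 0179
m3: inner = H(46 36 36 36 c5 80) = 02 2d; tag = H(2c 5c 5c 5c 02 2d) = 016f
m4: inner = H(46 36 36 36 e3 79) = 02 44; tag = H(2c 5c 5c 5c 02 44) = 0186 ← matches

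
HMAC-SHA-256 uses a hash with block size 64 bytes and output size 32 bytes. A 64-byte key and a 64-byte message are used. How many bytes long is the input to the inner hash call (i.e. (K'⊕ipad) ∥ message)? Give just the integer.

128

Key is 64 ≤ 64 bytes, zero-padded: |K'| = 64.
Inner input = (K'⊕ipad) ∥ m → 64 + 64 = 128 bytes.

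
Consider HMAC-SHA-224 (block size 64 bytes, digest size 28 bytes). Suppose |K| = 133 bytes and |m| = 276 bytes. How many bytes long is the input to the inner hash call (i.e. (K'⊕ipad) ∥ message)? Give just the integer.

Key is 133 > 64 bytes, so it is hashed to 28 bytes then zero-padded to 64: |K'| = 64.
Inner input = (K'⊕ipad) ∥ m → 64 + 276 = 340 bytes.

340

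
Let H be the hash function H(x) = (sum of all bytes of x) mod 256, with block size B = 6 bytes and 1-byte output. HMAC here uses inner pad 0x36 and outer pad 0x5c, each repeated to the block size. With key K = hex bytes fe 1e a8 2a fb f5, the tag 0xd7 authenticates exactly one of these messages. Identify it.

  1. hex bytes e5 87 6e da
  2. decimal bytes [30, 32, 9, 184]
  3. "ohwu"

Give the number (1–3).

2

Key hex bytes fe 1e a8 2a fb f5 is exactly B = 6 bytes: K' = fe 1e a8 2a fb f5.
K' ⊕ ipad = c8 28 9e 1c cd c3; K' ⊕ opad = a2 42 f4 76 a7 a9.
m1: inner = H(c8 28 9e 1c cd c3 e5 87 6e da) = ee; tag = H(a2 42 f4 76 a7 a9 ee) = 8c
m2: inner = H(c8 28 9e 1c cd c3 1e 20 09 b8) = 39; tag = H(a2 42 f4 76 a7 a9 39) = d7 ← matches
m3: inner = H(c8 28 9e 1c cd c3 6f 68 77 75) = fd; tag = H(a2 42 f4 76 a7 a9 fd) = 9b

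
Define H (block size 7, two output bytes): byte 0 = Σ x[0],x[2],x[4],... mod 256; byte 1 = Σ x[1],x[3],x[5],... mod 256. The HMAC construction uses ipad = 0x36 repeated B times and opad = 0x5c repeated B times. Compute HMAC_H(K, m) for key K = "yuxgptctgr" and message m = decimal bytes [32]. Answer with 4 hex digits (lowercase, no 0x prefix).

Key "yuxgptctgr" = 79 75 78 67 70 74 63 74 67 72 is 10 bytes > B = 7, so hash it first: H(key) = 2b 36, then zero-pad to 7 bytes: K' = 2b 36 00 00 00 00 00.
K' ⊕ ipad = 1d 00 36 36 36 36 36.  K' ⊕ opad = 77 6a 5c 5c 5c 5c 5c.
Inner input = (K'⊕ipad) ∥ m = 1d 00 36 36 36 36 36 ∥ 20.
Inner hash: even-index sum = 191 mod 256 = 191; odd-index sum = 140 mod 256 = 140 → bf 8c.
Outer input = (K'⊕opad) ∥ inner = 77 6a 5c 5c 5c 5c 5c ∥ bf 8c.
Outer hash (tag): even-index sum = 535 mod 256 = 23; odd-index sum = 481 mod 256 = 225 → 17 e1.

17e1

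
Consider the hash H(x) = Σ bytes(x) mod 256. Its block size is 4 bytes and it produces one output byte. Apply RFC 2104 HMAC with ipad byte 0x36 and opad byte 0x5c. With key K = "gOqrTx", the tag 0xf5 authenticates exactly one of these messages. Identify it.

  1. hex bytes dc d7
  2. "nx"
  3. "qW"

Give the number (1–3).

Key "gOqrTx" = 67 4f 71 72 54 78 is 6 bytes > B = 4, so hash it first: H(key) = 65, then zero-pad to 4 bytes: K' = 65 00 00 00.
K' ⊕ ipad = 53 36 36 36; K' ⊕ opad = 39 5c 5c 5c.
m1: inner = H(53 36 36 36 dc d7) = a8; tag = H(39 5c 5c 5c a8) = f5 ← matches
m2: inner = H(53 36 36 36 6e 78) = db; tag = H(39 5c 5c 5c db) = 28
m3: inner = H(53 36 36 36 71 57) = bd; tag = H(39 5c 5c 5c bd) = 0a

1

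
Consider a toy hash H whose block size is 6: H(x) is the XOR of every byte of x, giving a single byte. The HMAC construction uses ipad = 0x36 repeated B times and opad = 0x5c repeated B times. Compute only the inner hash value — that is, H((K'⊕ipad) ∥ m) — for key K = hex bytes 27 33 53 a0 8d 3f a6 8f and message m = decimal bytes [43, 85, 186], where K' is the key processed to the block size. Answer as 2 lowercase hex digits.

b8

Key hex bytes 27 33 53 a0 8d 3f a6 8f is 8 bytes > B = 6, so hash it first: H(key) = 7c, then zero-pad to 6 bytes: K' = 7c 00 00 00 00 00.
K' ⊕ ipad = 4a 36 36 36 36 36.
Inner input = 4a 36 36 36 36 36 ∥ 2b 55 ba.
Inner hash: XOR 4a⊕36⊕36⊕36⊕36⊕36⊕2b⊕55⊕ba = b8.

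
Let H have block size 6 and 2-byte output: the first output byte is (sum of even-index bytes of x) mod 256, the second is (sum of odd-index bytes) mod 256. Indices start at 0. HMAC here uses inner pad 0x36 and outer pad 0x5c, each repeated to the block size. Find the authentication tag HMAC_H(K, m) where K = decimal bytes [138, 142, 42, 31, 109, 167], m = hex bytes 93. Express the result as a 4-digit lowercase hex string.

Key decimal bytes [138, 142, 42, 31, 109, 167] = 8a 8e 2a 1f 6d a7 is exactly B = 6 bytes: K' = 8a 8e 2a 1f 6d a7.
K' ⊕ ipad = bc b8 1c 29 5b 91.  K' ⊕ opad = d6 d2 76 43 31 fb.
Inner input = (K'⊕ipad) ∥ m = bc b8 1c 29 5b 91 ∥ 93.
Inner hash: even-index sum = 454 mod 256 = 198; odd-index sum = 370 mod 256 = 114 → c6 72.
Outer input = (K'⊕opad) ∥ inner = d6 d2 76 43 31 fb ∥ c6 72.
Outer hash (tag): even-index sum = 579 mod 256 = 67; odd-index sum = 642 mod 256 = 130 → 43 82.

4382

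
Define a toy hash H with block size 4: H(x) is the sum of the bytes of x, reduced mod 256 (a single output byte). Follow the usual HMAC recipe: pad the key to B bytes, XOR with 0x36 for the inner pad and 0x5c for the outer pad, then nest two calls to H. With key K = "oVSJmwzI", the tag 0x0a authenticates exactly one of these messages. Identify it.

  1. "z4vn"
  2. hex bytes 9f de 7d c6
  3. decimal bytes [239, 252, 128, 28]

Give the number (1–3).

2

Key "oVSJmwzI" = 6f 56 53 4a 6d 77 7a 49 is 8 bytes > B = 4, so hash it first: H(key) = 09, then zero-pad to 4 bytes: K' = 09 00 00 00.
K' ⊕ ipad = 3f 36 36 36; K' ⊕ opad = 55 5c 5c 5c.
m1: inner = H(3f 36 36 36 7a 34 76 6e) = 73; tag = H(55 5c 5c 5c 73) = dc
m2: inner = H(3f 36 36 36 9f de 7d c6) = a1; tag = H(55 5c 5c 5c a1) = 0a ← matches
m3: inner = H(3f 36 36 36 ef fc 80 1c) = 68; tag = H(55 5c 5c 5c 68) = d1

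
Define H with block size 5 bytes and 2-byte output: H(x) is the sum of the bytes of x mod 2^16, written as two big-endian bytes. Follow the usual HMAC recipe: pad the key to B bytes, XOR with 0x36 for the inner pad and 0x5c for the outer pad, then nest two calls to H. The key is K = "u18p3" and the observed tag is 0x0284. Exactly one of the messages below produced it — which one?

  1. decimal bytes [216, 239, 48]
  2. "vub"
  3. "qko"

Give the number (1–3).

Key "u18p3" = 75 31 38 70 33 is exactly B = 5 bytes: K' = 75 31 38 70 33.
K' ⊕ ipad = 43 07 0e 46 05; K' ⊕ opad = 29 6d 64 2c 6f.
m1: inner = H(43 07 0e 46 05 d8 ef 30) = 02 9a; tag = H(29 6d 64 2c 6f 02 9a) = 0231
m2: inner = H(43 07 0e 46 05 76 75 62) = 01 f0; tag = H(29 6d 64 2c 6f 01 f0) = 0286
m3: inner = H(43 07 0e 46 05 71 6b 6f) = 01 ee; tag = H(29 6d 64 2c 6f 01 ee) = 0284 ← matches

3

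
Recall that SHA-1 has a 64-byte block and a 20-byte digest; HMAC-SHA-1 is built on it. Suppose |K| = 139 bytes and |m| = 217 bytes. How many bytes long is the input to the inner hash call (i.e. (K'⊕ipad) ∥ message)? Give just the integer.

281

Key is 139 > 64 bytes, so it is hashed to 20 bytes then zero-padded to 64: |K'| = 64.
Inner input = (K'⊕ipad) ∥ m → 64 + 217 = 281 bytes.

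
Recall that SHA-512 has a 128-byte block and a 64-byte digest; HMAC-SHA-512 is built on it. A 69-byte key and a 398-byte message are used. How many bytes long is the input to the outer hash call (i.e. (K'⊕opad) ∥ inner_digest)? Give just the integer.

192

Key is 69 ≤ 128 bytes, zero-padded: |K'| = 128.
Outer input = (K'⊕opad) ∥ H(inner) → 128 + 64 = 192 bytes.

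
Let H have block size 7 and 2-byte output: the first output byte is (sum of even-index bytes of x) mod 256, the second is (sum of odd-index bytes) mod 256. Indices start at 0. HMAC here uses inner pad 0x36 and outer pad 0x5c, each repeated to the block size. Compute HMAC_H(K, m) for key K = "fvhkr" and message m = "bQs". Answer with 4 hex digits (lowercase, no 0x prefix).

a036

Key "fvhkr" = 66 76 68 6b 72 is 5 bytes ≤ B = 7; zero-pad to 7 bytes: K' = 66 76 68 6b 72 00 00.
K' ⊕ ipad = 50 40 5e 5d 44 36 36.  K' ⊕ opad = 3a 2a 34 37 2e 5c 5c.
Inner input = (K'⊕ipad) ∥ m = 50 40 5e 5d 44 36 36 ∥ 62 51 73.
Inner hash: even-index sum = 377 mod 256 = 121; odd-index sum = 424 mod 256 = 168 → 79 a8.
Outer input = (K'⊕opad) ∥ inner = 3a 2a 34 37 2e 5c 5c ∥ 79 a8.
Outer hash (tag): even-index sum = 416 mod 256 = 160; odd-index sum = 310 mod 256 = 54 → a0 36.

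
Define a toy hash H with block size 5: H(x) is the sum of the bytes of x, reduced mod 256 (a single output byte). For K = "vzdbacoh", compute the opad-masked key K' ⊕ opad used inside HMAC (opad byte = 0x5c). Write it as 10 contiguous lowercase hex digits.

Key "vzdbacoh" = 76 7a 64 62 61 63 6f 68 is 8 bytes > B = 5, so hash it first: H(key) = 51, then zero-pad to 5 bytes: K' = 51 00 00 00 00.
XOR each byte with 0x5c: 51⊕5c=0d, 00⊕5c=5c, 00⊕5c=5c, 00⊕5c=5c, 00⊕5c=5c.

0d5c5c5c5c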